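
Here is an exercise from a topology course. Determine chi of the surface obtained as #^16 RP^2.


For a non-orientable closed surface with k crosscaps: chi = 2 - k.
Here k = 16.
chi = 2 - 16 = -14

-14


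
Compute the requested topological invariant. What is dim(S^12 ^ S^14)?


S^m ^ S^n = S^{m+n}.
k = 12 + 14 = 26

26


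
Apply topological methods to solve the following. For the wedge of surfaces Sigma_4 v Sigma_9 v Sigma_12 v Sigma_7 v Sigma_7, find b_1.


For a wedge X v Y: reduced H_k(X v Y) = H_k(X) + H_k(Y).
Each Sigma_g contributes b_1 = 2g.
b_1 = 8 + 18 + 24 + 14 + 14 = 78

78


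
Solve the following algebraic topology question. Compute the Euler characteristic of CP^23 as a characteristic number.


For any closed oriented manifold, <e(TM),[M]> = chi(M).
chi(CP^23) = 23+1 = 24

24


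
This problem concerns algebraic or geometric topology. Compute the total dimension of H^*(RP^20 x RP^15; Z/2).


dim H^*(RP^n; Z/2) = n+1 (one Z/2 in each degree 0..n).
Total Betti number is multiplicative.
Total = (20+1) * (15+1) = 21 * 16 = 336

336


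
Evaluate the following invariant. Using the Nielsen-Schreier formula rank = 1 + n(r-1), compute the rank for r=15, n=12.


Nielsen-Schreier: an index-n subgroup of F_r is free of rank 1 + n(r-1).
Equivalently: chi(cover) = n*chi(base); chi(vee_r S^1) = 1 - 15 = -14.
chi(E) = 12*(-14) = -168; rank = 1 - chi(E) = 1 - (-168) = 169.
rank = 1 + 12*(15-1) = 1 + 168 = 169

169


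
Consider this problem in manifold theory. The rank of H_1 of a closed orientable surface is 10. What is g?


For a closed orientable surface: b_1 = 2g.
10 = 2g
g = 10 / 2 = 5

5


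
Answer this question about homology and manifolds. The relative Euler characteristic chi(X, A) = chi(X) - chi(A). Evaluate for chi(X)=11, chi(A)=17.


Relative Euler characteristic: chi(X, A) = chi(X) - chi(A).
= 11 - (17) = -6

-6


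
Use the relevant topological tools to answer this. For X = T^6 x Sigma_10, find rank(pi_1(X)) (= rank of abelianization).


pi_1(A x B) = pi_1(A) x pi_1(B); rank of abelianization = b_1.
b_1(T^6) = 6, b_1(Sigma_10) = 2*10 = 20.
b_1(product) = 6 + 20 = 26

26


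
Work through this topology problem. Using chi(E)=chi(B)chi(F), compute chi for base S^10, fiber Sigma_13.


chi(S^10) = 2 (n even), chi(Sigma_13) = 2 - 2*13 = -24.
chi(E) = 2 * (-24) = -48

-48


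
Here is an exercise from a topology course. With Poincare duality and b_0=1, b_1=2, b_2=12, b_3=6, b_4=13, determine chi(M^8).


By Poincare duality b_k = b_{8-k}, so full Betti numbers: b_0=1, b_1=2, b_2=12, b_3=6, b_4=13, b_5=6, b_6=12, b_7=2, b_8=1.
chi = sum (-1)^k b_k = 23

23


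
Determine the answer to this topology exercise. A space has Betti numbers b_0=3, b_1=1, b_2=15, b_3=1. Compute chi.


chi = sum_k (-1)^k b_k.
= (3) + (-1) + (15) + (-1)
= 16

16


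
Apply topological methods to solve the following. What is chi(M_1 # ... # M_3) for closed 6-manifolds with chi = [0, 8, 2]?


For n-manifolds: chi(A#B) = chi(A) + chi(B) - chi(S^6).
chi(S^6) = 1 + (-1)^6 = 2.
chi(#) = (sum chi_i) - (3-1)*chi(S^6) = 10 - 2*2 = 6

6


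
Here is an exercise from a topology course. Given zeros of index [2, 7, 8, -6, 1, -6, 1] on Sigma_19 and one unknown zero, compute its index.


Poincare-Hopf: sum of indices = chi(M).
chi(Sigma_19) = 2 - 2*19 = -36.
Sum of known indices = 7.
x = chi - (sum known) = -36 - (7) = -43

-43


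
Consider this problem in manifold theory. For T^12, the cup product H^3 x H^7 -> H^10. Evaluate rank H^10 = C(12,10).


Cup product: H^p x H^q -> H^{p+q}; here p+q = 3+7 = 10.
rank H^k(T^n) = C(n,k).
C(12,10) = 66

66


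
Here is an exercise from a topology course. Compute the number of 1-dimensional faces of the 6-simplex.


Delta^6 has 6+1 vertices. A 1-face is a choice of 1+1 vertices.
f_1 = C(6+1, 1+1) = C(7,2) = 21

21


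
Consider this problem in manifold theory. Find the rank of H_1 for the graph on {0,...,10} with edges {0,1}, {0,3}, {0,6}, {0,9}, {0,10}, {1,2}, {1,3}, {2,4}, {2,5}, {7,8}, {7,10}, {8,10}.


b_1 = E - V + (number of components).
E = 12, V = 11, components = 1.
b_1 = 12 - 11 + 1 = 2

2


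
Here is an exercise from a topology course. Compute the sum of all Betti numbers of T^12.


b_k(T^12) = C(12,k), so the sum over k is sum_k C(12,k) = 2^12.
Total = 2^12 = 4096

4096


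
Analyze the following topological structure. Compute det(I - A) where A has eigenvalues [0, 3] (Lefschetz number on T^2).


For a torus self-map: L(f) = det(I - A) where A acts on H_1.
L(f) = (1-0) * (1-3) = 1 * -2 = -2

-2


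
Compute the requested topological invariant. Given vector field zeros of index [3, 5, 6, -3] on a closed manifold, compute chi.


Poincare-Hopf: chi(M) = sum of indices of zeros.
chi = (3) + (5) + (6) + (-3) = 11

11


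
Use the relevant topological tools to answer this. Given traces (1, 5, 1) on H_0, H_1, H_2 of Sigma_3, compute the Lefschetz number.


L(f) = tr(f_0*) - tr(f_1*) + tr(f_2*).
= 1 - (5) + (1)
= -3

-3


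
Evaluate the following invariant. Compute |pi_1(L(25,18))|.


pi_1(L(p,q)) = Z/pZ for any q coprime to p.
|pi_1(L(25,18))| = 25

25


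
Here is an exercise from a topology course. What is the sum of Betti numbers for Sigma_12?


For Sigma_12: b_0 = 1, b_1 = 2g = 24, b_2 = 1.
Total = 1 + 24 + 1 = 26

26


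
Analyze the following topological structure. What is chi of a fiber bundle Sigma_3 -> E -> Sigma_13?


For a fiber bundle F -> E -> B (with CW structure): chi(E) = chi(B) * chi(F).
chi(Sigma_13) = -24, chi(Sigma_3) = -4.
chi(E) = (-24) * (-4) = 96

96


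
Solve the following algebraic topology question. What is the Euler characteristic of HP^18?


HP^18 has one cell in each dimension 0, 4, ..., 4*18 (18+1 cells, all even-dim).
chi = 18 + 1 = 19

19


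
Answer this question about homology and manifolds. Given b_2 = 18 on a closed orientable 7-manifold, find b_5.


Poincare duality for closed orientable n-manifolds: b_k = b_{n-k}.
Here n = 7, so b_5 = b_2 = 18

18


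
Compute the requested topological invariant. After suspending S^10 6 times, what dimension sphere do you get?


Each suspension raises dimension by 1: Sigma S^n = S^{n+1}.
Sigma^6 S^10 = S^{10+6} = S^16

16


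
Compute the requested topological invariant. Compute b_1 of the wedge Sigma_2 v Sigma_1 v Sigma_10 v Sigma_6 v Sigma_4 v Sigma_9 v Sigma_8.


For a wedge X v Y: reduced H_k(X v Y) = H_k(X) + H_k(Y).
Each Sigma_g contributes b_1 = 2g.
b_1 = 4 + 2 + 20 + 12 + 8 + 18 + 16 = 80

80


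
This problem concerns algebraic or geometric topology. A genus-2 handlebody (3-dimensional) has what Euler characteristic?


A genus-g handlebody deformation retracts to a wedge of g circles.
chi(vee_g S^1) = 1 - g.
chi(H_2) = 1 - 2 = -1

-1


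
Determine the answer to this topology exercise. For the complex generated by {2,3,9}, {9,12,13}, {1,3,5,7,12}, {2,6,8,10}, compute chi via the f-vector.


Enumerate all faces; f-vector: f_0=11, f_1=22, f_2=16, f_3=6, f_4=1.
chi = sum (-1)^k f_k = 0

0


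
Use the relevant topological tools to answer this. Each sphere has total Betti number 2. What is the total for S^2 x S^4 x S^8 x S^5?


Total Betti number is multiplicative under products.
Each S^d (d>=1) has total Betti number 2.
There are 4 sphere factors.
Total = 2^4 = 16

16


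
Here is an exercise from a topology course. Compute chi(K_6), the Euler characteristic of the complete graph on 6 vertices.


K_6: V = 6, E = C(6,2) = 15.
chi = V - E = 6 - 15 = -9

-9


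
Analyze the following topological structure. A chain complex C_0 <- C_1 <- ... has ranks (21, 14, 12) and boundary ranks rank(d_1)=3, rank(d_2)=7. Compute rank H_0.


rank H_k = rank(ker d_k) - rank(im d_{k+1}).
rank(ker d_0) = rank(C_0) - rank(d_0) = 21 - 0 = 21.
rank(im d_{0+1}) = 3.
rank H_0 = 21 - 3 = 18

18


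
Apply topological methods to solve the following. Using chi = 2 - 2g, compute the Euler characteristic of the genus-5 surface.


For a closed orientable surface of genus g: chi = 2 - 2g.
Here g = 5.
chi = 2 - 2*5 = 2 - 10 = -8

-8


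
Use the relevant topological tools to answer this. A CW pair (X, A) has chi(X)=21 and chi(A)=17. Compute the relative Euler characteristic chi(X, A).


Relative Euler characteristic: chi(X, A) = chi(X) - chi(A).
= 21 - (17) = 4

4


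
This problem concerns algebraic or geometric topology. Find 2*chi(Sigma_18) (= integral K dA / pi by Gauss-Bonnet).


Gauss-Bonnet: integral K dA = 2*pi*chi(M).
chi(Sigma_18) = 2 - 2*18 = -34.
(integral K dA)/pi = 2*chi = 2*(-34) = -68

-68


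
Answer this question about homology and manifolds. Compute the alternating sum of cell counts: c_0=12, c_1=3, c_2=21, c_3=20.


chi = sum_k (-1)^k c_k.
= (-1)^0*12 + (-1)^1*3 + (-1)^2*21 + (-1)^3*20
= (12) + (-3) + (21) + (-20)
= 10

10


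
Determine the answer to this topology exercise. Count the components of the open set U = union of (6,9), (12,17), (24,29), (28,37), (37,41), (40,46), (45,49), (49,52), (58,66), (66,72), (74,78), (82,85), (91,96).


Sort and merge overlapping open intervals.
Merged: (6,9), (12,17), (24,37), (37,49), (49,52), (58,66), (66,72), (74,78), (82,85), (91,96).
Number of components = 10

10


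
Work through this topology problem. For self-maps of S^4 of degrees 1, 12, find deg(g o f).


Degree is multiplicative under composition: deg(g o f) = deg(g) * deg(f).
= 12 * 1 = 12

12


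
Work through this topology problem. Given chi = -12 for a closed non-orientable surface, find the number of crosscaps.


chi = 2 - k for closed non-orientable surfaces with k crosscaps.
-12 = 2 - k
k = 2 - (-12) = 14

14


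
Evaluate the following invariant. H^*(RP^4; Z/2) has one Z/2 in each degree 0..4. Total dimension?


H^k(RP^4; Z/2) = Z/2 for each 0 <= k <= 4.
Total dimension = 4 + 1 = 5

5


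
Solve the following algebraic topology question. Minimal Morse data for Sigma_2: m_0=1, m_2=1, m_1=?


A perfect Morse function has m_k = b_k.
For Sigma_2: b_0=1, b_1=2g=4, b_2=1.
Saddles m_1 = 2g = 4

4


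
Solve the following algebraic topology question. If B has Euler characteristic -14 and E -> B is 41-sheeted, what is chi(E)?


For a finite covering: chi(E) = (number of sheets) * chi(B).
chi(E) = 41 * (-14) = -574

-574


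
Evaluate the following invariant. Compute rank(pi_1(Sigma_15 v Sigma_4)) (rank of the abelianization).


For a wedge: H_1(A v B) = H_1(A) + H_1(B).
b_1(Sigma_15) = 30, b_1(Sigma_4) = 8.
b_1 = 30 + 8 = 38

38


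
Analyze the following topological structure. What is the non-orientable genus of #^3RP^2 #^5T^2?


Since a >= 1, the sum is non-orientable; each T^2 can be replaced by RP^2 # RP^2 (since T^2#RP^2 = 3RP^2).
Total crosscaps k = 3 + 2*5 = 13.
Check via chi: chi = 3*1 + 5*0 - (3+5-1)*2 = -11 = 2 - k = -11. Consistent.

13


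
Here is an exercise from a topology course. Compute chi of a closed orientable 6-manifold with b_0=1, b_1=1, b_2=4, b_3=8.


By Poincare duality b_k = b_{6-k}, so full Betti numbers: b_0=1, b_1=1, b_2=4, b_3=8, b_4=4, b_5=1, b_6=1.
chi = sum (-1)^k b_k = 0

0


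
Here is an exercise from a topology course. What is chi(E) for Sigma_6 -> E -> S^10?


chi(S^10) = 2 (n even), chi(Sigma_6) = 2 - 2*6 = -10.
chi(E) = 2 * (-10) = -20

-20


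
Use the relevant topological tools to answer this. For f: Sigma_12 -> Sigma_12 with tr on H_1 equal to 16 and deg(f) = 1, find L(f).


L(f) = tr(f_0*) - tr(f_1*) + tr(f_2*).
= 1 - (16) + (1)
= -14

-14


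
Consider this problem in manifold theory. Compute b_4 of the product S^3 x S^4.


Each S^d has Poincare polynomial 1 + t^d.
The product S^3 x S^4 has Poincare polynomial prod(1+t^d_i).
Expanding: b_0=1, b_3=1, b_4=1, b_7=1.
b_4 = 1

1


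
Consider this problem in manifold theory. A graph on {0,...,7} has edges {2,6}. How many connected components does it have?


Run DFS/union-find over 8 vertices.
V = 8, E = 1.
Number of components = 7

7


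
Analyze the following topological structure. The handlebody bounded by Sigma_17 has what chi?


A genus-g handlebody deformation retracts to a wedge of g circles.
chi(vee_g S^1) = 1 - g.
chi(H_17) = 1 - 17 = -16

-16


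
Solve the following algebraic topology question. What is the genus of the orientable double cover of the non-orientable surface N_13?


chi(N_13) = 2 - 13 = -11.
Double cover: chi(Sigma_g) = 2 * chi(N_13) = 2*(-11) = -22.
2 - 2g = -22, so g = (2 - (-22))/2 = 24/2 = 12

12


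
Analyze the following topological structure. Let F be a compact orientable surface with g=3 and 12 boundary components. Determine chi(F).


For a compact orientable surface with genus g and b boundary components: chi = 2 - 2g - b.
chi = 2 - 2*3 - 12 = 2 - 6 - 12 = -16

-16


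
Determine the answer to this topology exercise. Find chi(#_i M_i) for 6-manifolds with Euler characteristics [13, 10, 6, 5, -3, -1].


For n-manifolds: chi(A#B) = chi(A) + chi(B) - chi(S^6).
chi(S^6) = 1 + (-1)^6 = 2.
chi(#) = (sum chi_i) - (6-1)*chi(S^6) = 30 - 5*2 = 20

20


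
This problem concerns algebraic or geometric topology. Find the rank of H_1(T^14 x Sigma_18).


pi_1(A x B) = pi_1(A) x pi_1(B); rank of abelianization = b_1.
b_1(T^14) = 14, b_1(Sigma_18) = 2*18 = 36.
b_1(product) = 14 + 36 = 50

50


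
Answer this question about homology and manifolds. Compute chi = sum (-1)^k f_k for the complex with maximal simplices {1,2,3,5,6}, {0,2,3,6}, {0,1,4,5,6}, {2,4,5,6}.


Enumerate all faces; f-vector: f_0=7, f_1=20, f_2=24, f_3=12, f_4=2.
chi = sum (-1)^k f_k = 1

1


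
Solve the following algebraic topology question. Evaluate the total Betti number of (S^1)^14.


b_k(T^14) = C(14,k), so the sum over k is sum_k C(14,k) = 2^14.
Total = 2^14 = 16384

16384


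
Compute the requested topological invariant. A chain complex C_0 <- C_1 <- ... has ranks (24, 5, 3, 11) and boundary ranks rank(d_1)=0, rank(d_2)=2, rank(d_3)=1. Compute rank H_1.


rank H_k = rank(ker d_k) - rank(im d_{k+1}).
rank(ker d_1) = rank(C_1) - rank(d_1) = 5 - 0 = 5.
rank(im d_{1+1}) = 2.
rank H_1 = 5 - 2 = 3

3


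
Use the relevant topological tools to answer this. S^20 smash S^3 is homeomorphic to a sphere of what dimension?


S^m ^ S^n = S^{m+n}.
k = 20 + 3 = 23

23


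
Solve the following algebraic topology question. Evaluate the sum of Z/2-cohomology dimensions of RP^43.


H^k(RP^43; Z/2) = Z/2 for each 0 <= k <= 43.
Total dimension = 43 + 1 = 44

44


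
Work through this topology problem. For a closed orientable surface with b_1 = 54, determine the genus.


For a closed orientable surface: b_1 = 2g.
54 = 2g
g = 54 / 2 = 27

27


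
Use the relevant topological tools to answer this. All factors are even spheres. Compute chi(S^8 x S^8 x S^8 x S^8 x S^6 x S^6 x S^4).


chi is multiplicative: chi(X x Y) = chi(X) chi(Y).
Each even-dim sphere has chi = 2. There are 7 factors.
chi = 2^7 = 128

128


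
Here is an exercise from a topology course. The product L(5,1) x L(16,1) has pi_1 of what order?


pi_1(X x Y) = pi_1(X) x pi_1(Y).
pi_1(L(5,1)) = Z/5, pi_1(L(16,1)) = Z/16.
|Z/5 x Z/16| = 5 * 16 = 80

80


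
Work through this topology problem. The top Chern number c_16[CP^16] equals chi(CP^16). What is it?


For any closed oriented manifold, <e(TM),[M]> = chi(M).
chi(CP^16) = 16+1 = 17

17


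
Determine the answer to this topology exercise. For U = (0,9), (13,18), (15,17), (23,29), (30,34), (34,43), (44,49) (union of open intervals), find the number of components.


Sort and merge overlapping open intervals.
Merged: (0,9), (13,18), (23,29), (30,34), (34,43), (44,49).
Number of components = 6

6


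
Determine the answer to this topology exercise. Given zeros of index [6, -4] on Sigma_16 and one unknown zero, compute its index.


Poincare-Hopf: sum of indices = chi(M).
chi(Sigma_16) = 2 - 2*16 = -30.
Sum of known indices = 2.
x = chi - (sum known) = -30 - (2) = -32

-32


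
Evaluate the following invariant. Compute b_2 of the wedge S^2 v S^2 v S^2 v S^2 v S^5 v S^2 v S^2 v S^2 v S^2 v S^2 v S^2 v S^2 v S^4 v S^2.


For a wedge of spheres, H_k (k>0) is free on one generator per sphere of dimension k.
Spheres of dimension 2: count = 12.
b_2 = 12

12


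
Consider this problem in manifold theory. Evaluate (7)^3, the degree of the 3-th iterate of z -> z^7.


deg(f) = 7. Degree is multiplicative: deg(f^3) = (deg f)^3.
deg(f^3) = (7)^3 = 343

343


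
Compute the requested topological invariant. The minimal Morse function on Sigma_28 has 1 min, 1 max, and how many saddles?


A perfect Morse function has m_k = b_k.
For Sigma_28: b_0=1, b_1=2g=56, b_2=1.
Saddles m_1 = 2g = 56

56


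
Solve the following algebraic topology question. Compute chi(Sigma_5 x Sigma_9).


chi(Sigma_5) = 2 - 2*5 = -8
chi(Sigma_9) = 2 - 2*9 = -16
chi(product) = (-8) * (-16) = 128

128


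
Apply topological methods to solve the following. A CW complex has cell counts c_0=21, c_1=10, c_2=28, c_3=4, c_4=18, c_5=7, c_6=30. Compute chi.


chi = sum_k (-1)^k c_k.
= (-1)^0*21 + (-1)^1*10 + (-1)^2*28 + (-1)^3*4 + (-1)^4*18 + (-1)^5*7 + (-1)^6*30
= (21) + (-10) + (28) + (-4) + (18) + (-7) + (30)
= 76

76


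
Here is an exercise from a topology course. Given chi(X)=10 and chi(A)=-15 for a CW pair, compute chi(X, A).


Relative Euler characteristic: chi(X, A) = chi(X) - chi(A).
= 10 - (-15) = 25

25


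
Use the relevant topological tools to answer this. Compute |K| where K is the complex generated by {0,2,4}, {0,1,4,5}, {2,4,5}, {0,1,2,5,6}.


Each maximal simplex on m vertices has 2^m - 1 nonempty faces.
Take the union (dedupe shared faces).
Total distinct faces = 42

42


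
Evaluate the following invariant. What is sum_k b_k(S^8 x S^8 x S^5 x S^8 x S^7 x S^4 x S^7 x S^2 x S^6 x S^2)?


Total Betti number is multiplicative under products.
Each S^d (d>=1) has total Betti number 2.
There are 10 sphere factors.
Total = 2^10 = 1024

1024


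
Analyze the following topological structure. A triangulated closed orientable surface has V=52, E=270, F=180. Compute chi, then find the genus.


chi = V - E + F = 52 - 270 + 180 = -38
For orientable closed surface: chi = 2 - 2g, so g = (2 - chi)/2.
g = (2 - (-38)) / 2 = 40 / 2 = 20

20


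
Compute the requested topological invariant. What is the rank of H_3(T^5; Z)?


By the Kunneth formula, b_k(T^n) = C(n,k).
b_3(T^5) = C(5,3).
C(5,3) = 5!/(3!*2!) = 10

10


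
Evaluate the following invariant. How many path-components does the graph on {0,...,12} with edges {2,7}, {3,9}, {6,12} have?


Run DFS/union-find over 13 vertices.
V = 13, E = 3.
Number of components = 10

10


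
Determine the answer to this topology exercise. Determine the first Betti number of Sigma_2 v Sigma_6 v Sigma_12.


For a wedge X v Y: reduced H_k(X v Y) = H_k(X) + H_k(Y).
Each Sigma_g contributes b_1 = 2g.
b_1 = 4 + 12 + 24 = 40

40


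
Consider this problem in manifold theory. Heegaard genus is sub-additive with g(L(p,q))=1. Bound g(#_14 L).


Heegaard genus satisfies g(A#B) <= g(A) + g(B).
Each lens space has g = 1.
Upper bound: 14 * 1 = 14

14


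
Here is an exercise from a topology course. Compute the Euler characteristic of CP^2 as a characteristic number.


For any closed oriented manifold, <e(TM),[M]> = chi(M).
chi(CP^2) = 2+1 = 3

3


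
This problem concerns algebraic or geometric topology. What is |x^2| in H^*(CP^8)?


|x| = 2 in H^*(CP^n).
|x^2| = 2 * |x| = 2 * 2 = 4

4


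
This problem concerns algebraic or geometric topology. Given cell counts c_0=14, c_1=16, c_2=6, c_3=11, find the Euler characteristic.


chi = sum_k (-1)^k c_k.
= (-1)^0*14 + (-1)^1*16 + (-1)^2*6 + (-1)^3*11
= (14) + (-16) + (6) + (-11)
= -7

-7


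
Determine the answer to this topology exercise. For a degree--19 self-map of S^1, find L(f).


On S^1: L(f) = tr(f_0*) + (-1)^1 tr(f_1*) = 1 + (-1)^1 * deg(f).
L(f) = 1 + (-1)^1 * -19 = 1 + 19 = 20

20


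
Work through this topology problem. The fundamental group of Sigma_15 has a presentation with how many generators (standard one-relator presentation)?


Standard presentation: pi_1(Sigma_g) = <a_1,b_1,...,a_g,b_g | [a_1,b_1]...[a_g,b_g] = 1>.
Number of generators = 2g = 2*15 = 30

30


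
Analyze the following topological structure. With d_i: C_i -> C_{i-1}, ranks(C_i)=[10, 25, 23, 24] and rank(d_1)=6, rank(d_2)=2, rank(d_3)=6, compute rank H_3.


rank H_k = rank(ker d_k) - rank(im d_{k+1}).
rank(ker d_3) = rank(C_3) - rank(d_3) = 24 - 6 = 18.
rank(im d_{3+1}) = 0.
rank H_3 = 18 - 0 = 18

18


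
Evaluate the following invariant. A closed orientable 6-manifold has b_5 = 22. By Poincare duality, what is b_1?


Poincare duality for closed orientable n-manifolds: b_k = b_{n-k}.
Here n = 6, so b_1 = b_5 = 22

22


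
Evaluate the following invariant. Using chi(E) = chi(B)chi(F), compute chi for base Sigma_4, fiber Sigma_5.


For a fiber bundle F -> E -> B (with CW structure): chi(E) = chi(B) * chi(F).
chi(Sigma_4) = -6, chi(Sigma_5) = -8.
chi(E) = (-6) * (-8) = 48

48


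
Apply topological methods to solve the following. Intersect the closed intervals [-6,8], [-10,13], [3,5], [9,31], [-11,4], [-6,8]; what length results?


Intersection = [max(a_i), min(b_i)] = [9, 4].
Since 9 > 4, the intersection is empty.
Length = 0

0


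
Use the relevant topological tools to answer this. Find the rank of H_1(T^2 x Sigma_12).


pi_1(A x B) = pi_1(A) x pi_1(B); rank of abelianization = b_1.
b_1(T^2) = 2, b_1(Sigma_12) = 2*12 = 24.
b_1(product) = 2 + 24 = 26

26


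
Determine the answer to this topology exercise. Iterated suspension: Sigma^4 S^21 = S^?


Each suspension raises dimension by 1: Sigma S^n = S^{n+1}.
Sigma^4 S^21 = S^{21+4} = S^25

25


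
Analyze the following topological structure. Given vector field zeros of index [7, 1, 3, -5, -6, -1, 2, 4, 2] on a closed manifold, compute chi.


Poincare-Hopf: chi(M) = sum of indices of zeros.
chi = (7) + (1) + (3) + (-5) + (-6) + (-1) + (2) + (4) + (2) = 7

7


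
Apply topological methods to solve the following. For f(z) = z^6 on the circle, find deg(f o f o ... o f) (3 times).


deg(f) = 6. Degree is multiplicative: deg(f^3) = (deg f)^3.
deg(f^3) = (6)^3 = 216

216


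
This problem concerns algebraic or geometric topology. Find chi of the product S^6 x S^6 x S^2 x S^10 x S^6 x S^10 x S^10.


chi is multiplicative: chi(X x Y) = chi(X) chi(Y).
Each even-dim sphere has chi = 2. There are 7 factors.
chi = 2^7 = 128

128


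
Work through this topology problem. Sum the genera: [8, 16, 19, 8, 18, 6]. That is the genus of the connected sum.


Genus is additive under connected sum of orientable surfaces.
g = 8 + 16 + 19 + 8 + 18 + 6 = 75

75


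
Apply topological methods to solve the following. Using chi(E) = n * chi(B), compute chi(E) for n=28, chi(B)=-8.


For a finite covering: chi(E) = (number of sheets) * chi(B).
chi(E) = 28 * (-8) = -224

-224


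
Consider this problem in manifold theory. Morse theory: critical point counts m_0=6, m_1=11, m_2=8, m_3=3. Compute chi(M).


Morse theory: chi(M) = sum_k (-1)^k m_k where m_k = #(index-k critical points).
= (6) + (-11) + (8) + (-3) = 0

0


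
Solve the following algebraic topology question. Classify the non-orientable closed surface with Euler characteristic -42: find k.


chi = 2 - k for closed non-orientable surfaces with k crosscaps.
-42 = 2 - k
k = 2 - (-42) = 44

44


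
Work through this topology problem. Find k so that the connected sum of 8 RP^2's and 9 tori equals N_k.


Since a >= 1, the sum is non-orientable; each T^2 can be replaced by RP^2 # RP^2 (since T^2#RP^2 = 3RP^2).
Total crosscaps k = 8 + 2*9 = 26.
Check via chi: chi = 8*1 + 9*0 - (8+9-1)*2 = -24 = 2 - k = -24. Consistent.

26


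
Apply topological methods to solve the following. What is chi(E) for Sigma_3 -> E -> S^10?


chi(S^10) = 2 (n even), chi(Sigma_3) = 2 - 2*3 = -4.
chi(E) = 2 * (-4) = -8

-8


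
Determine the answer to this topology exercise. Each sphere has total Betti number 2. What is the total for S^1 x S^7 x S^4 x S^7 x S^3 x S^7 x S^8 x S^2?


Total Betti number is multiplicative under products.
Each S^d (d>=1) has total Betti number 2.
There are 8 sphere factors.
Total = 2^8 = 256

256


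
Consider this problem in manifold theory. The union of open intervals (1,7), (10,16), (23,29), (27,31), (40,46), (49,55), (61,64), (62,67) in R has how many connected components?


Sort and merge overlapping open intervals.
Merged: (1,7), (10,16), (23,31), (40,46), (49,55), (61,67).
Number of components = 6

6


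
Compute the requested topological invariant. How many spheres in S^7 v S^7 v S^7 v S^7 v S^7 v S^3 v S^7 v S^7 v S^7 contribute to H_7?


For a wedge of spheres, H_k (k>0) is free on one generator per sphere of dimension k.
Spheres of dimension 7: count = 8.
b_7 = 8

8


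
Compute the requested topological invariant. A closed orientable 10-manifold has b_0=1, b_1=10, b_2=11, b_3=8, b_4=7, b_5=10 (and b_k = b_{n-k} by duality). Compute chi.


By Poincare duality b_k = b_{10-k}, so full Betti numbers: b_0=1, b_1=10, b_2=11, b_3=8, b_4=7, b_5=10, b_6=7, b_7=8, b_8=11, b_9=10, b_10=1.
chi = sum (-1)^k b_k = -8

-8


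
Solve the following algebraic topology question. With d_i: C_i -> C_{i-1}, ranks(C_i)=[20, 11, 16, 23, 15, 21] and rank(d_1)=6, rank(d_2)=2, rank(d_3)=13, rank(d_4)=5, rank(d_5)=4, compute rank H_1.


rank H_k = rank(ker d_k) - rank(im d_{k+1}).
rank(ker d_1) = rank(C_1) - rank(d_1) = 11 - 6 = 5.
rank(im d_{1+1}) = 2.
rank H_1 = 5 - 2 = 3

3


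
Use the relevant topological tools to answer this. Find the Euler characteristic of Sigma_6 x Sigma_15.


chi(Sigma_6) = 2 - 2*6 = -10
chi(Sigma_15) = 2 - 2*15 = -28
chi(product) = (-10) * (-28) = 280

280


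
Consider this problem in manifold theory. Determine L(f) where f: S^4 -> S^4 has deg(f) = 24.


On S^4: L(f) = tr(f_0*) + (-1)^4 tr(f_4*) = 1 + (-1)^4 * deg(f).
L(f) = 1 + (-1)^4 * 24 = 1 + 24 = 25

25


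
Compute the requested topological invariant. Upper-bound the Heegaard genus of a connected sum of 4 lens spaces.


Heegaard genus satisfies g(A#B) <= g(A) + g(B).
Each lens space has g = 1.
Upper bound: 4 * 1 = 4

4


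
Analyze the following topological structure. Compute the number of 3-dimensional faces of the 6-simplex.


Delta^6 has 6+1 vertices. A 3-face is a choice of 3+1 vertices.
f_3 = C(6+1, 3+1) = C(7,4) = 35

35


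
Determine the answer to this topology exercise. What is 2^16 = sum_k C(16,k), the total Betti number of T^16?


b_k(T^16) = C(16,k), so the sum over k is sum_k C(16,k) = 2^16.
Total = 2^16 = 65536

65536


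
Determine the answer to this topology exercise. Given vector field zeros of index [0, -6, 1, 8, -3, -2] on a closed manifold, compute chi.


Poincare-Hopf: chi(M) = sum of indices of zeros.
chi = (0) + (-6) + (1) + (8) + (-3) + (-2) = -2

-2


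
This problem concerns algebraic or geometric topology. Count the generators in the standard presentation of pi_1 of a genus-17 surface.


Standard presentation: pi_1(Sigma_g) = <a_1,b_1,...,a_g,b_g | [a_1,b_1]...[a_g,b_g] = 1>.
Number of generators = 2g = 2*17 = 34

34


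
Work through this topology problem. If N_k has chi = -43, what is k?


chi = 2 - k for closed non-orientable surfaces with k crosscaps.
-43 = 2 - k
k = 2 - (-43) = 45

45


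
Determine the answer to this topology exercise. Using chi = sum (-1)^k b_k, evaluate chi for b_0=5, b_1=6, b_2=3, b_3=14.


chi = sum_k (-1)^k b_k.
= (5) + (-6) + (3) + (-14)
= -12

-12


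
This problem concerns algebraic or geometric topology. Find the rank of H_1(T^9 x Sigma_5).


pi_1(A x B) = pi_1(A) x pi_1(B); rank of abelianization = b_1.
b_1(T^9) = 9, b_1(Sigma_5) = 2*5 = 10.
b_1(product) = 9 + 10 = 19

19


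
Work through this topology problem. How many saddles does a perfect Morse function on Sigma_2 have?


A perfect Morse function has m_k = b_k.
For Sigma_2: b_0=1, b_1=2g=4, b_2=1.
Saddles m_1 = 2g = 4

4


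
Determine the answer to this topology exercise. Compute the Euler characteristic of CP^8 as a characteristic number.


For any closed oriented manifold, <e(TM),[M]> = chi(M).
chi(CP^8) = 8+1 = 9

9


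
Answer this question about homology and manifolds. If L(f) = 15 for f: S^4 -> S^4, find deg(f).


L(f) = 1 + (-1)^4 deg(f) on S^4.
15 = 1 + (-1)^4 * deg(f)
(-1)^4 * deg(f) = 14
deg(f) = 14

14


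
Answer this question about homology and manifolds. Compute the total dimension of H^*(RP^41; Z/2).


H^k(RP^41; Z/2) = Z/2 for each 0 <= k <= 41.
Total dimension = 41 + 1 = 42

42


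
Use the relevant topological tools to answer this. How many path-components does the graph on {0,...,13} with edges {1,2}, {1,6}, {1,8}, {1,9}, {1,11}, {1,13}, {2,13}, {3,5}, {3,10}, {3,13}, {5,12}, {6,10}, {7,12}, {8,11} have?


Run DFS/union-find over 14 vertices.
V = 14, E = 14.
Number of components = 3

3


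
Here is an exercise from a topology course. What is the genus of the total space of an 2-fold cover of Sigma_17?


For an n-sheeted cover: chi(E) = n * chi(B).
chi(Sigma_17) = 2 - 2*17 = -32.
chi(E) = 2 * (-32) = -64.
genus(E) = (2 - chi(E))/2 = (2 - (-64))/2 = 66/2 = 33

33


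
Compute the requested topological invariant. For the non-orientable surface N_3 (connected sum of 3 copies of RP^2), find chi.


For a non-orientable closed surface with k crosscaps: chi = 2 - k.
Here k = 3.
chi = 2 - 3 = -1

-1


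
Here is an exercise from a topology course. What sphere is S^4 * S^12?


Join of spheres: S^m * S^n = S^{m+n+1}.
dim = 4 + 12 + 1 = 17

17


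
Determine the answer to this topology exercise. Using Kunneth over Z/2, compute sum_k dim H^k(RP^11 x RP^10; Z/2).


dim H^*(RP^n; Z/2) = n+1 (one Z/2 in each degree 0..n).
Total Betti number is multiplicative.
Total = (11+1) * (10+1) = 12 * 11 = 132

132


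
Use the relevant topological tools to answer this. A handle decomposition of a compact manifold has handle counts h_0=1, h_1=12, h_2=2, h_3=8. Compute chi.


Handles of index k contribute (-1)^k to chi (same as CW cells).
chi = (1) + (-12) + (2) + (-8) = -17

-17


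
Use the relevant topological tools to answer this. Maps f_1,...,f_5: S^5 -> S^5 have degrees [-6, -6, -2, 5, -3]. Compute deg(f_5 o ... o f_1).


Degree is multiplicative: deg(composition) = product of degrees.
= (-6) * (-6) * (-2) * (5) * (-3) = 1080

1080


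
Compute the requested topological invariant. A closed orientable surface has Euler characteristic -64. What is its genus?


chi = 2 - 2g for closed orientable surfaces.
-64 = 2 - 2g
2g = 2 - (-64) = 66
g = 33

33


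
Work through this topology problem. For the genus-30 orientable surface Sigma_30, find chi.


For a closed orientable surface of genus g: chi = 2 - 2g.
Here g = 30.
chi = 2 - 2*30 = 2 - 60 = -58

-58


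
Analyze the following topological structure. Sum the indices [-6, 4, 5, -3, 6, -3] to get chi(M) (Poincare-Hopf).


Poincare-Hopf: chi(M) = sum of indices of zeros.
chi = (-6) + (4) + (5) + (-3) + (6) + (-3) = 3

3


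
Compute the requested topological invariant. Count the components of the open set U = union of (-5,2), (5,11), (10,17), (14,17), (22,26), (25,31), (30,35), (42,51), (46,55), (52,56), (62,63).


Sort and merge overlapping open intervals.
Merged: (-5,2), (5,17), (22,35), (42,56), (62,63).
Number of components = 5

5


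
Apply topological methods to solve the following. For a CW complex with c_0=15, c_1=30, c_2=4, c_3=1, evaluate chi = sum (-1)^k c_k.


chi = sum_k (-1)^k c_k.
= (-1)^0*15 + (-1)^1*30 + (-1)^2*4 + (-1)^3*1
= (15) + (-30) + (4) + (-1)
= -12

-12


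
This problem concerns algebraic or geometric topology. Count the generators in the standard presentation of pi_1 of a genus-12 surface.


Standard presentation: pi_1(Sigma_g) = <a_1,b_1,...,a_g,b_g | [a_1,b_1]...[a_g,b_g] = 1>.
Number of generators = 2g = 2*12 = 24

24


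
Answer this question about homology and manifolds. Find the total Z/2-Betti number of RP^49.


H^k(RP^49; Z/2) = Z/2 for each 0 <= k <= 49.
Total dimension = 49 + 1 = 50

50


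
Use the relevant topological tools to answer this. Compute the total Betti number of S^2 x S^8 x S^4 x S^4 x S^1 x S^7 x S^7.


Total Betti number is multiplicative under products.
Each S^d (d>=1) has total Betti number 2.
There are 7 sphere factors.
Total = 2^7 = 128

128


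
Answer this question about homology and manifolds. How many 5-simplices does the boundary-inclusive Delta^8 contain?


Delta^8 has 8+1 vertices. A 5-face is a choice of 5+1 vertices.
f_5 = C(8+1, 5+1) = C(9,6) = 84

84


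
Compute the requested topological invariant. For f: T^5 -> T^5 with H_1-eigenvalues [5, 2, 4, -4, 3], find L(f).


For a torus self-map: L(f) = det(I - A) where A acts on H_1.
L(f) = (1-5) * (1-2) * (1-4) * (1--4) * (1-3) = -4 * -1 * -3 * 5 * -2 = 120

120


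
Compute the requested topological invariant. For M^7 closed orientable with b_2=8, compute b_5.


Poincare duality for closed orientable n-manifolds: b_k = b_{n-k}.
Here n = 7, so b_5 = b_2 = 8

8


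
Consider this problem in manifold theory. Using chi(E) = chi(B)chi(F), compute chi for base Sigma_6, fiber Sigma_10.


For a fiber bundle F -> E -> B (with CW structure): chi(E) = chi(B) * chi(F).
chi(Sigma_6) = -10, chi(Sigma_10) = -18.
chi(E) = (-10) * (-18) = 180

180


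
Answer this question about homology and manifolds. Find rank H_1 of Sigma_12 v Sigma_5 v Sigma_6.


For a wedge X v Y: reduced H_k(X v Y) = H_k(X) + H_k(Y).
Each Sigma_g contributes b_1 = 2g.
b_1 = 24 + 10 + 12 = 46

46


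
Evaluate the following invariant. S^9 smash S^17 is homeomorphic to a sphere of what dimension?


S^m ^ S^n = S^{m+n}.
k = 9 + 17 = 26

26


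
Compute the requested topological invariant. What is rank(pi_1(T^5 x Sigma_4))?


pi_1(A x B) = pi_1(A) x pi_1(B); rank of abelianization = b_1.
b_1(T^5) = 5, b_1(Sigma_4) = 2*4 = 8.
b_1(product) = 5 + 8 = 13

13


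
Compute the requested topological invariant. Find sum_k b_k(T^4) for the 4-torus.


b_k(T^4) = C(4,k), so the sum over k is sum_k C(4,k) = 2^4.
Total = 2^4 = 16

16


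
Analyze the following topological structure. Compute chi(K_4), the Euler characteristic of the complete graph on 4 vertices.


K_4: V = 4, E = C(4,2) = 6.
chi = V - E = 4 - 6 = -2

-2


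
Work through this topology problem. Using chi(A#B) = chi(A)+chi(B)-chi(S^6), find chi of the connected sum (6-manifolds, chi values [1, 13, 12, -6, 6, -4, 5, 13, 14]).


For n-manifolds: chi(A#B) = chi(A) + chi(B) - chi(S^6).
chi(S^6) = 1 + (-1)^6 = 2.
chi(#) = (sum chi_i) - (9-1)*chi(S^6) = 54 - 8*2 = 38

38


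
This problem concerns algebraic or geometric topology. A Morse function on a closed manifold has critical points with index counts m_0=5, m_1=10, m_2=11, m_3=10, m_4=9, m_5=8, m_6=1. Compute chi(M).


Morse theory: chi(M) = sum_k (-1)^k m_k where m_k = #(index-k critical points).
= (5) + (-10) + (11) + (-10) + (9) + (-8) + (1) = -2

-2


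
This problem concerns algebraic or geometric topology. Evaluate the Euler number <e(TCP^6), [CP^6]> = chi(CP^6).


For any closed oriented manifold, <e(TM),[M]> = chi(M).
chi(CP^6) = 6+1 = 7

7


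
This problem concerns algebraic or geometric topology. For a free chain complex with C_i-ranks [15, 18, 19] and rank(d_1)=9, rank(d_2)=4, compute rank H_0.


rank H_k = rank(ker d_k) - rank(im d_{k+1}).
rank(ker d_0) = rank(C_0) - rank(d_0) = 15 - 0 = 15.
rank(im d_{0+1}) = 9.
rank H_0 = 15 - 9 = 6

6


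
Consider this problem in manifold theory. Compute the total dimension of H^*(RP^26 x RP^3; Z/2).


dim H^*(RP^n; Z/2) = n+1 (one Z/2 in each degree 0..n).
Total Betti number is multiplicative.
Total = (26+1) * (3+1) = 27 * 4 = 108

108


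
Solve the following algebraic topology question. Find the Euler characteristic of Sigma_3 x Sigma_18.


chi(Sigma_3) = 2 - 2*3 = -4
chi(Sigma_18) = 2 - 2*18 = -34
chi(product) = (-4) * (-34) = 136

136


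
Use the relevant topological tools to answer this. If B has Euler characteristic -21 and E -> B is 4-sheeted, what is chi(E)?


For a finite covering: chi(E) = (number of sheets) * chi(B).
chi(E) = 4 * (-21) = -84

-84


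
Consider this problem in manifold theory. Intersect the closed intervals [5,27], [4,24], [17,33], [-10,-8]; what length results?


Intersection = [max(a_i), min(b_i)] = [17, -8].
Since 17 > -8, the intersection is empty.
Length = 0

0


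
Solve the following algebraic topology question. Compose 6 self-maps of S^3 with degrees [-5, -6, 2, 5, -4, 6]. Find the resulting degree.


Degree is multiplicative: deg(composition) = product of degrees.
= (-5) * (-6) * (2) * (5) * (-4) * (6) = -7200

-7200


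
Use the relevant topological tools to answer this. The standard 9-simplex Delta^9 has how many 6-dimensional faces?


Delta^9 has 9+1 vertices. A 6-face is a choice of 6+1 vertices.
f_6 = C(9+1, 6+1) = C(10,7) = 120

120


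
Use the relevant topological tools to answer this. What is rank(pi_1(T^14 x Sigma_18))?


pi_1(A x B) = pi_1(A) x pi_1(B); rank of abelianization = b_1.
b_1(T^14) = 14, b_1(Sigma_18) = 2*18 = 36.
b_1(product) = 14 + 36 = 50

50


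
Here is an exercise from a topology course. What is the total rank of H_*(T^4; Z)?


b_k(T^4) = C(4,k), so the sum over k is sum_k C(4,k) = 2^4.
Total = 2^4 = 16

16


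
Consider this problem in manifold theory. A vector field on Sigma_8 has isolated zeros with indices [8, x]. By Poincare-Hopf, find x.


Poincare-Hopf: sum of indices = chi(M).
chi(Sigma_8) = 2 - 2*8 = -14.
Sum of known indices = 8.
x = chi - (sum known) = -14 - (8) = -22

-22


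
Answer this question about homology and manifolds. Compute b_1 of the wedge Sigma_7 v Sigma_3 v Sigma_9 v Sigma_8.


For a wedge X v Y: reduced H_k(X v Y) = H_k(X) + H_k(Y).
Each Sigma_g contributes b_1 = 2g.
b_1 = 14 + 6 + 18 + 16 = 54

54


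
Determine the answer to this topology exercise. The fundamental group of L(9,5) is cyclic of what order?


pi_1(L(p,q)) = Z/pZ for any q coprime to p.
|pi_1(L(9,5))| = 9

9


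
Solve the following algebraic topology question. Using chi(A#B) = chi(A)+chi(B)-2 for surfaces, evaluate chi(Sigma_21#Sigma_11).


chi(Sigma_21) = 2 - 2*21 = -40
chi(Sigma_11) = 2 - 2*11 = -20
For surfaces: chi(A#B) = chi(A) + chi(B) - 2.
chi = -40 + -20 - 2 = -62

-62


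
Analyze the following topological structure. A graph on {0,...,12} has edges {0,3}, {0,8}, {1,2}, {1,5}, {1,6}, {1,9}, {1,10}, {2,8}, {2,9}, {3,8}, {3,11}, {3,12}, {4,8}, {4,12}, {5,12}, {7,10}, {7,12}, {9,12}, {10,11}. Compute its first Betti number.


b_1 = E - V + (number of components).
E = 19, V = 13, components = 1.
b_1 = 19 - 13 + 1 = 7

7


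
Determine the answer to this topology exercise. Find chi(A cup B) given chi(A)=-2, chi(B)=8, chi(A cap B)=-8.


chi(A cup B) = chi(A) + chi(B) - chi(A cap B)
= -2 + (8) - (-8)
= 14

14


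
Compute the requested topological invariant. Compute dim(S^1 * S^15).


Join of spheres: S^m * S^n = S^{m+n+1}.
dim = 1 + 15 + 1 = 17

17


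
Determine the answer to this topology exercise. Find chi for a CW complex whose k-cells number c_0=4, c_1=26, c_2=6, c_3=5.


chi = sum_k (-1)^k c_k.
= (-1)^0*4 + (-1)^1*26 + (-1)^2*6 + (-1)^3*5
= (4) + (-26) + (6) + (-5)
= -21

-21


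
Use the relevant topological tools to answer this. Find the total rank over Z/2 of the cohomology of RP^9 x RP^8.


dim H^*(RP^n; Z/2) = n+1 (one Z/2 in each degree 0..n).
Total Betti number is multiplicative.
Total = (9+1) * (8+1) = 10 * 9 = 90

90


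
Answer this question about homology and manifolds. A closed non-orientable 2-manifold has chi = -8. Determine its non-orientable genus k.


chi = 2 - k for closed non-orientable surfaces with k crosscaps.
-8 = 2 - k
k = 2 - (-8) = 10

10
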